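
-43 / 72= -0.60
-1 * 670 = -670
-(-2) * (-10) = -20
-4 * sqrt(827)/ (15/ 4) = -16 * sqrt(827)/ 15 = -30.67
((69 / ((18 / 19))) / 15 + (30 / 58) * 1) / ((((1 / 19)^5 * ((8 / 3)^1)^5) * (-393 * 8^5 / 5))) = -312501026493 / 8158290378752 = -0.04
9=9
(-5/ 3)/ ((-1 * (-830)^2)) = 1/ 413340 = 0.00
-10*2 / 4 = -5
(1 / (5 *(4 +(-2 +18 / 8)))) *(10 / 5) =8 / 85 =0.09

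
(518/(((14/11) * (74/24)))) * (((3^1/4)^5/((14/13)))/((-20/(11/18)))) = -0.89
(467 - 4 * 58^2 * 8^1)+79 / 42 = -4501523 / 42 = -107179.12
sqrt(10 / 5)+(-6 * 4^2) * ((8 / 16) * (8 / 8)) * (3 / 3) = -48+sqrt(2) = -46.59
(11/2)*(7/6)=77/12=6.42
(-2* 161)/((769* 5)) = -322/3845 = -0.08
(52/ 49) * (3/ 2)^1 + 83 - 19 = 3214/ 49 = 65.59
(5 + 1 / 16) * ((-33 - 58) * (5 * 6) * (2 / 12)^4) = -1365 / 128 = -10.66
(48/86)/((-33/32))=-256/473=-0.54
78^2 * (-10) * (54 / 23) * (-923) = 3032387280 / 23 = 131842925.22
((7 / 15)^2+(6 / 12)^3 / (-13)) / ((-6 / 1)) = -4871 / 140400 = -0.03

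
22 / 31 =0.71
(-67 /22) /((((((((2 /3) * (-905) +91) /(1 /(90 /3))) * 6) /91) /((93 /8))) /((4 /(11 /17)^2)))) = 54623023 /163659760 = 0.33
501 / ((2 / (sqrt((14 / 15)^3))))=1169 * sqrt(210) / 75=225.87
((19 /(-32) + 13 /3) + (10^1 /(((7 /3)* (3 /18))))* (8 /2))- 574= -314095 /672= -467.40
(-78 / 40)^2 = 1521 / 400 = 3.80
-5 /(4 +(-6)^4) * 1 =-1 /260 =-0.00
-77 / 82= -0.94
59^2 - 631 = 2850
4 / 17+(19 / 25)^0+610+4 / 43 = 446881 / 731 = 611.33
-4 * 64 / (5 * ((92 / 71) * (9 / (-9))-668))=0.08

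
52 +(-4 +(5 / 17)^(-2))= 1489 / 25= 59.56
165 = 165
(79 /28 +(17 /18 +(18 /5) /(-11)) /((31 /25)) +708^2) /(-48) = -43074903269 /4124736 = -10443.07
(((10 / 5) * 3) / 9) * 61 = 122 / 3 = 40.67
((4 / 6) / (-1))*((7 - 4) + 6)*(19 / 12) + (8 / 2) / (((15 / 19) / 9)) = 361 / 10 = 36.10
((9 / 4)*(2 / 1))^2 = 20.25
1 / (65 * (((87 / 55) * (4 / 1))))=11 / 4524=0.00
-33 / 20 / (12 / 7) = -77 / 80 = -0.96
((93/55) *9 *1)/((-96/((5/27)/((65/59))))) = -1829/68640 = -0.03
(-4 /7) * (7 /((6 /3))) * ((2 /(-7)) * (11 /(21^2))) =44 /3087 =0.01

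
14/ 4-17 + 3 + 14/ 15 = -287/ 30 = -9.57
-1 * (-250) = 250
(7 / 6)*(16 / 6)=28 / 9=3.11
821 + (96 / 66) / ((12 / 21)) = 9059 / 11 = 823.55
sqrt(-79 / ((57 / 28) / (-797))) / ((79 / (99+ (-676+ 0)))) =-1154*sqrt(25122237) / 4503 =-1284.50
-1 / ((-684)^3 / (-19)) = -1 / 16842816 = -0.00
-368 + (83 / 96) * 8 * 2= -2125 / 6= -354.17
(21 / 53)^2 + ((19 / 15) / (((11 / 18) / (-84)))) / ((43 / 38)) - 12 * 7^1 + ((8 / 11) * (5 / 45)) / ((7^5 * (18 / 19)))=-2149808597240629 / 9043948970595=-237.71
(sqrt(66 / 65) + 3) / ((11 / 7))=7* sqrt(4290) / 715 + 21 / 11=2.55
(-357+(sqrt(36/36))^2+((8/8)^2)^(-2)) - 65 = -420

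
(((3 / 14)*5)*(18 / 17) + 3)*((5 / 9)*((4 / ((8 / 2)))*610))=500200 / 357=1401.12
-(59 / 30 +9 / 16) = -607 / 240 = -2.53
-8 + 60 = 52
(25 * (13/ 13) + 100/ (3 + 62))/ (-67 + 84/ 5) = -0.53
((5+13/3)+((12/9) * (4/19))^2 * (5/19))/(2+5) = 577436/432117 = 1.34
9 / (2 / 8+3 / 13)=18.72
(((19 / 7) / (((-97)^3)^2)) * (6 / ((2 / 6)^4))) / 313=9234 / 1825041662799439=0.00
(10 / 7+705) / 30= 989 / 42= 23.55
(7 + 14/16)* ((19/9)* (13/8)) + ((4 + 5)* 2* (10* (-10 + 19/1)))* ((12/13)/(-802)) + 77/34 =155495181/5671744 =27.42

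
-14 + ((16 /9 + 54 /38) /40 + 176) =1108627 /6840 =162.08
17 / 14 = 1.21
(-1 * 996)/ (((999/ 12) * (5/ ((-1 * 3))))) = 1328/ 185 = 7.18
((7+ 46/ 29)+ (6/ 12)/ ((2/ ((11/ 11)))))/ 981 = 1025/ 113796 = 0.01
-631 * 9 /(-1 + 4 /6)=17037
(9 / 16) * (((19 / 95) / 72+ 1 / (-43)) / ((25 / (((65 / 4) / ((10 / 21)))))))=-86541 / 5504000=-0.02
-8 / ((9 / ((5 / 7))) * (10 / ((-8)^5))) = 131072 / 63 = 2080.51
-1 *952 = -952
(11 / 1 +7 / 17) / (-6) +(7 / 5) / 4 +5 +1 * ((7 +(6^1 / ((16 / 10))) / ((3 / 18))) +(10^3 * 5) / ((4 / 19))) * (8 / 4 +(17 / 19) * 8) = 4220452483 / 19380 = 217773.61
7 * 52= 364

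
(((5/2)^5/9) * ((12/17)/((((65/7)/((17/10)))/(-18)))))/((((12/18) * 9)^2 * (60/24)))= -175/624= -0.28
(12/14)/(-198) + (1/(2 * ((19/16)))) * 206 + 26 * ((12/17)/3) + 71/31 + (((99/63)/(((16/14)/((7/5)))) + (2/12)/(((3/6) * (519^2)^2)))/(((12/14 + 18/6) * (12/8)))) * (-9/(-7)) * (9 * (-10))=19010895265978451333/335641476665035926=56.64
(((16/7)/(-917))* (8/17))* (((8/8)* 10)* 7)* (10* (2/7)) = -0.23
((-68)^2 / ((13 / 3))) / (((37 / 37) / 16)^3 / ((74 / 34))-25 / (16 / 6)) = -2102329344 / 18470179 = -113.82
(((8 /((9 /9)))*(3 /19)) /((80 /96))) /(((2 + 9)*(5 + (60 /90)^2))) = 1296 /51205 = 0.03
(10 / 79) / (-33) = -10 / 2607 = -0.00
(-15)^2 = 225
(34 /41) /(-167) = -34 /6847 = -0.00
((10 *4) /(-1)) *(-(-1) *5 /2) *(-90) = 9000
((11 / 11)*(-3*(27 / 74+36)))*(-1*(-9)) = -72657 / 74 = -981.85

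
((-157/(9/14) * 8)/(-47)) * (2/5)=16.63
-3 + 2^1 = -1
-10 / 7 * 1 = -10 / 7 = -1.43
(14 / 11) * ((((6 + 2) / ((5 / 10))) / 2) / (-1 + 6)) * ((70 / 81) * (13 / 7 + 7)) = 13888 / 891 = 15.59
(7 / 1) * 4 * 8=224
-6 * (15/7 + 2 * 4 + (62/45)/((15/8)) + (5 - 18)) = 20056/1575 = 12.73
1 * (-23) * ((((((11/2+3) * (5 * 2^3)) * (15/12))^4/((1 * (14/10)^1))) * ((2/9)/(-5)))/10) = 150076796875/63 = 2382171378.97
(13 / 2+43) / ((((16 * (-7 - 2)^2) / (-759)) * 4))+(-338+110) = -90335 / 384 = -235.25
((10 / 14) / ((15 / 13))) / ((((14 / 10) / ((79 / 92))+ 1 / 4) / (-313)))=-6429020 / 62391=-103.04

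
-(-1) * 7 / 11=7 / 11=0.64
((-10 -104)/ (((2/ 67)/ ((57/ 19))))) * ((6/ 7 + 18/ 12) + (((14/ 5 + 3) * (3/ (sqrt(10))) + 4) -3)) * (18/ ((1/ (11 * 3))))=-296037423 * sqrt(10)/ 25 -159928263/ 7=-60292995.89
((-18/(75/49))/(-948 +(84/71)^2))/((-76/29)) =-7163261/1511073800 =-0.00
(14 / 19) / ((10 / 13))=91 / 95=0.96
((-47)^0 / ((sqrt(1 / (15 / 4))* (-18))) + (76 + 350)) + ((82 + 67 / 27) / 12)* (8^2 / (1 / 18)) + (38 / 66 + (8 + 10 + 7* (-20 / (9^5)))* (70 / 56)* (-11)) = 10768486991 / 1299078-sqrt(15) / 36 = 8289.22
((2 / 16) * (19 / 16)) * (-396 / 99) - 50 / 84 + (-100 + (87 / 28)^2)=-430579 / 4704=-91.53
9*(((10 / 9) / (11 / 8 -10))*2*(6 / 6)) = -2.32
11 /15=0.73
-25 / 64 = -0.39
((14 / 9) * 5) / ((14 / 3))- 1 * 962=-2881 / 3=-960.33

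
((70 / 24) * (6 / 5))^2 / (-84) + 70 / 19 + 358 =329723 / 912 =361.54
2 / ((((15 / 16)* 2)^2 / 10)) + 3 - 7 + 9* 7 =2911 / 45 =64.69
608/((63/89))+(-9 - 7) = 53104/63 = 842.92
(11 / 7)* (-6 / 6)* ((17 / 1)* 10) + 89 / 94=-266.20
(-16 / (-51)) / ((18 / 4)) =32 / 459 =0.07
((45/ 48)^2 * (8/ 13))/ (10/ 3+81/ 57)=0.11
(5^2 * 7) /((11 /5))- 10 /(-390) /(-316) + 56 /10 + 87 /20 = 30330877 /338910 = 89.50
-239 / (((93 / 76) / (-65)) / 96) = 37781120 / 31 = 1218745.81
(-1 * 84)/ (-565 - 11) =7/ 48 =0.15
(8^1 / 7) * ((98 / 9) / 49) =16 / 63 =0.25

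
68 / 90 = 34 / 45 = 0.76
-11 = -11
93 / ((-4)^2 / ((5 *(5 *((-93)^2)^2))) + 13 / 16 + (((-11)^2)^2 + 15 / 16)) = 695688369300 / 109535385694339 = 0.01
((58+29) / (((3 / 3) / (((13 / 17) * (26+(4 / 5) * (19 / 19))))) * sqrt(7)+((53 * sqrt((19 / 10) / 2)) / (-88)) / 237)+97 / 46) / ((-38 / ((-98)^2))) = 2401 * (-726986351520 - 859788600 * sqrt(7)+4477811 * sqrt(95)) / (437 * (-46163 * sqrt(95)+8863800 * sqrt(7))) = -174185.59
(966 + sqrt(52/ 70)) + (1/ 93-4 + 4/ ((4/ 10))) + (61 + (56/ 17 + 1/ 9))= sqrt(910)/ 35 + 4915721/ 4743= 1037.28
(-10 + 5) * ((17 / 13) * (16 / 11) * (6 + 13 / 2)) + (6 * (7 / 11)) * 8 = -12632 / 143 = -88.34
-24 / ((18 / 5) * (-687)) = 20 / 2061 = 0.01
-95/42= -2.26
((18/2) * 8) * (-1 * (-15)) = 1080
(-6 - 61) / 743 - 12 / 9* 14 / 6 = -21407 / 6687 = -3.20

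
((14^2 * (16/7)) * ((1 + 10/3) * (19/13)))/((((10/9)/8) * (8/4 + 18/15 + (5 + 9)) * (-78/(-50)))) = 425600/559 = 761.36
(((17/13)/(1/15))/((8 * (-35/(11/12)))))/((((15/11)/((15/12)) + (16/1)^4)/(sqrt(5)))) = -0.00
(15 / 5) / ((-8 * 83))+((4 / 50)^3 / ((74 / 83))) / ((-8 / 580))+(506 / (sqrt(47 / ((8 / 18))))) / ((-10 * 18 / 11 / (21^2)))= -136367 * sqrt(47) / 705 - 3543371 / 76775000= -1326.12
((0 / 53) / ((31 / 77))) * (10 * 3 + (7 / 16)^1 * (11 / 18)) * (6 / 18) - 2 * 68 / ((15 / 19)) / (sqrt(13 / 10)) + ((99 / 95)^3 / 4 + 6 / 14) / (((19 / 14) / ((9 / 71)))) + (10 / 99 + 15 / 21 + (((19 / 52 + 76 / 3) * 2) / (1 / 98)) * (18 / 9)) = 209954353543015283 / 20839598529750 - 2584 * sqrt(130) / 195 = 9923.69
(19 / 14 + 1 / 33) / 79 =641 / 36498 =0.02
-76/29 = -2.62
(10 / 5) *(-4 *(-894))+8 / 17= 121592 / 17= 7152.47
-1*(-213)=213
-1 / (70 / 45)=-9 / 14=-0.64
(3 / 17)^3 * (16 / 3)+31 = 152447 / 4913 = 31.03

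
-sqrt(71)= -8.43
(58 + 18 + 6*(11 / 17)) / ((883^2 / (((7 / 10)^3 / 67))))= 232897 / 444032885500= 0.00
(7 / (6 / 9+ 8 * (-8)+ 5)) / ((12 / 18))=-9 / 50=-0.18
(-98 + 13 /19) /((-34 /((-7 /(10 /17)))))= -34.06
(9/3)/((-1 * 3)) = -1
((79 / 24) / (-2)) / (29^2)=-79 / 40368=-0.00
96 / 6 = 16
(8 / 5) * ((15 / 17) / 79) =24 / 1343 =0.02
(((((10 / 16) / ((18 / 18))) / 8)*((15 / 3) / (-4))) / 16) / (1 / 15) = -375 / 4096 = -0.09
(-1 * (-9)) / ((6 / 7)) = 21 / 2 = 10.50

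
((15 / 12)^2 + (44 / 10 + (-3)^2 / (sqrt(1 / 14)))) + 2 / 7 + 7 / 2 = 5459 / 560 + 9 * sqrt(14) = 43.42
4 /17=0.24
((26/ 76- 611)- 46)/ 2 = -24953/ 76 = -328.33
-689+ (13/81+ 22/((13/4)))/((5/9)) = -395768/585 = -676.53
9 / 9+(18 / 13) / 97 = 1279 / 1261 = 1.01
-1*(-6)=6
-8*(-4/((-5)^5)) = -32/3125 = -0.01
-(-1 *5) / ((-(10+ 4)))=-5 / 14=-0.36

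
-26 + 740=714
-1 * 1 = -1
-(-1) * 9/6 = 3/2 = 1.50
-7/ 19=-0.37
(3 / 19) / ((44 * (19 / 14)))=21 / 7942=0.00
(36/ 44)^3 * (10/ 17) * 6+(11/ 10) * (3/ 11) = 2.23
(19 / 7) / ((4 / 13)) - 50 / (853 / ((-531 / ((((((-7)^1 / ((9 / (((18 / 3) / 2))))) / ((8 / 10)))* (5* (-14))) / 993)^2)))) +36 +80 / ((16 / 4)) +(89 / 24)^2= 24031685093293 / 29491963200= 814.86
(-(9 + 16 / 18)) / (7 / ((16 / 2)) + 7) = -712 / 567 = -1.26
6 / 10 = 3 / 5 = 0.60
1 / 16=0.06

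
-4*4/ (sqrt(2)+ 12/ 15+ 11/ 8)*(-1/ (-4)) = -13920/ 4369+ 6400*sqrt(2)/ 4369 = -1.11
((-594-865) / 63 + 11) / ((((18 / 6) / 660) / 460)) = -77519200 / 63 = -1230463.49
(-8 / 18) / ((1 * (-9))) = 4 / 81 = 0.05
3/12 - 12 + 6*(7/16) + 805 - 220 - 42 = 4271/8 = 533.88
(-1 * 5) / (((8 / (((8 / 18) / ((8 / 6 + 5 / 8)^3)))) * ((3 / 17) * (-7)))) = 21760 / 726761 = 0.03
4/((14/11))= 22/7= 3.14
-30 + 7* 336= 2322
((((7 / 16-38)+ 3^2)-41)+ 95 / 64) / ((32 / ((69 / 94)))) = -300633 / 192512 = -1.56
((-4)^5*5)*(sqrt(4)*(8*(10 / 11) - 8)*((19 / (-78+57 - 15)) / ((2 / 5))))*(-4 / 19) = 204800 / 99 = 2068.69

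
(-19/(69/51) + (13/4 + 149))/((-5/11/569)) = -15916637/92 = -173006.92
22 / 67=0.33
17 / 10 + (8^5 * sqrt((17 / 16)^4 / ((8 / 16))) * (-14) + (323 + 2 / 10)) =3249 / 10 - 517888 * sqrt(2) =-732079.33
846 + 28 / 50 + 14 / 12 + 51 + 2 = 135109 / 150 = 900.73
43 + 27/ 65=2822/ 65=43.42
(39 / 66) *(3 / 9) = 13 / 66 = 0.20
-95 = -95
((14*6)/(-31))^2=7056/961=7.34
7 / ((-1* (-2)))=7 / 2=3.50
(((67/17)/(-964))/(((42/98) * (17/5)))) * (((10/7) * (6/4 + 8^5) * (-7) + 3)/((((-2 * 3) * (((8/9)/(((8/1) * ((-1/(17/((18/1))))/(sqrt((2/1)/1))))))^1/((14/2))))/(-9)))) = -6407414685 * sqrt(2)/139298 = -65050.85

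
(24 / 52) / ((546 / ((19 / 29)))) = 19 / 34307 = 0.00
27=27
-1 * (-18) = 18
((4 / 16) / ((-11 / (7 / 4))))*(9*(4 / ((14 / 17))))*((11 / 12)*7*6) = -1071 / 16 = -66.94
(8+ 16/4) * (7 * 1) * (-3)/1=-252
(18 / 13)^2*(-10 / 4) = -810 / 169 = -4.79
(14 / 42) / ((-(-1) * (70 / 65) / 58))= 377 / 21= 17.95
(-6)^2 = 36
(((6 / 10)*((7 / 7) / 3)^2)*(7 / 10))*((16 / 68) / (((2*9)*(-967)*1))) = -7 / 11096325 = -0.00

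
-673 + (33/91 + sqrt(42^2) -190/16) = -467749/728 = -642.51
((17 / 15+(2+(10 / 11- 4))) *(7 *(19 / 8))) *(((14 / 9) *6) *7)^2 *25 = 22353310 / 297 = 75263.67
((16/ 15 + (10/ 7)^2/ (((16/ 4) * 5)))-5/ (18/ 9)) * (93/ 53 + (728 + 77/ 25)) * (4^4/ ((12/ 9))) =-60808279744/ 324625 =-187318.54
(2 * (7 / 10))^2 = 49 / 25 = 1.96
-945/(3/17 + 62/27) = -86751/227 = -382.16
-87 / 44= -1.98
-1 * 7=-7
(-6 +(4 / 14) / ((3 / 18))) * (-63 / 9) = 30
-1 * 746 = -746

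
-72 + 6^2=-36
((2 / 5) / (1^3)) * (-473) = -946 / 5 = -189.20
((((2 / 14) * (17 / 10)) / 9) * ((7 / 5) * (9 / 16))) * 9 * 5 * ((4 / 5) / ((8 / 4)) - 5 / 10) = -153 / 1600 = -0.10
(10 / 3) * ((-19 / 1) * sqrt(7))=-167.56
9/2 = 4.50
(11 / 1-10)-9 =-8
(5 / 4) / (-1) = -5 / 4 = -1.25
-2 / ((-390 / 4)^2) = -8 / 38025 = -0.00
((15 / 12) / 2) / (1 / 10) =25 / 4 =6.25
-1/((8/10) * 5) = -1/4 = -0.25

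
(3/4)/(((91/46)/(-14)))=-69/13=-5.31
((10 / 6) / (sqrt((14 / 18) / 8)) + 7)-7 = 5.35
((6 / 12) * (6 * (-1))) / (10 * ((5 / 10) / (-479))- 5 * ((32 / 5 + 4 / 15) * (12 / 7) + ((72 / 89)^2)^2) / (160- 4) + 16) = -24613843886541 / 128070202509727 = -0.19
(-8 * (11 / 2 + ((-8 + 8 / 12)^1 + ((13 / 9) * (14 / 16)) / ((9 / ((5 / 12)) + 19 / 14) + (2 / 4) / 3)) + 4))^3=-80325199737523 / 14313506752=-5611.85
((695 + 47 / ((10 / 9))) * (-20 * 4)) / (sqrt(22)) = -29492 * sqrt(22) / 11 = -12575.43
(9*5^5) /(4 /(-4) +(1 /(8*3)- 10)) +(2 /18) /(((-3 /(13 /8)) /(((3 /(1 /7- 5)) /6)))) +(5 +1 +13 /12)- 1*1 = -9890876491 /3862944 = -2560.45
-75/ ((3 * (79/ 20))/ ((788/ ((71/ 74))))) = -29156000/ 5609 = -5198.07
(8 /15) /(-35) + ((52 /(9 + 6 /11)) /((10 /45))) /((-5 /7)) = -18026 /525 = -34.34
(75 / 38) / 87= 25 / 1102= 0.02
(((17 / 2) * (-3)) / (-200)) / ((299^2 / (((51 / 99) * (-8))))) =-289 / 49170550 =-0.00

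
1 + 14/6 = 10/3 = 3.33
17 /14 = 1.21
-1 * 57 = -57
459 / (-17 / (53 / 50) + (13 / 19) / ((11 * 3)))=-15253029 / 532261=-28.66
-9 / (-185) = 9 / 185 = 0.05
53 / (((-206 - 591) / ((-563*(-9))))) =-268551 / 797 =-336.95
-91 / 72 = -1.26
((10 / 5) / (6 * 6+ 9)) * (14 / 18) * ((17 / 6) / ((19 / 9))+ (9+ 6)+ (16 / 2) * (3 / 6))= 5411 / 7695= 0.70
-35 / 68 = -0.51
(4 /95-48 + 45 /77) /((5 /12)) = -113.70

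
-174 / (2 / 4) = -348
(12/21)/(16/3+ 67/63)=36/403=0.09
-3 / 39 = -1 / 13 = -0.08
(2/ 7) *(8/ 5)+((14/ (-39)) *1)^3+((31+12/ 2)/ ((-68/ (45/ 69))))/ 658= 125249446799/ 305229473640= 0.41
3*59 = 177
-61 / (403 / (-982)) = 59902 / 403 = 148.64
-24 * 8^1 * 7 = -1344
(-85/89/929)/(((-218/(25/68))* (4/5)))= 625/288391328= 0.00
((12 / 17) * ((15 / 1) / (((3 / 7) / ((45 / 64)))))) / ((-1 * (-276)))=1575 / 25024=0.06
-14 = -14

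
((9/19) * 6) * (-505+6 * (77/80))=-28377/20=-1418.85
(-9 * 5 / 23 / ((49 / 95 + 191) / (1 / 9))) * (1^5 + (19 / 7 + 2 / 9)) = -58900 / 13181553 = -0.00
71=71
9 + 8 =17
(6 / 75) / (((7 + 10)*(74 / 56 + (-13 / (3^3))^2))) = 40824 / 13474625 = 0.00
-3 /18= -1 /6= -0.17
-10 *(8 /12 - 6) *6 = 320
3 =3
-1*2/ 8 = -1/ 4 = -0.25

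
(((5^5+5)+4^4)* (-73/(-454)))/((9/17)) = 2101013/2043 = 1028.40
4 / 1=4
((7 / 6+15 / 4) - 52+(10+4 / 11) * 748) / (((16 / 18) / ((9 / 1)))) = 2496393 / 32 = 78012.28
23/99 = 0.23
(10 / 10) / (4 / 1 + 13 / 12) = 12 / 61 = 0.20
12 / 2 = 6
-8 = -8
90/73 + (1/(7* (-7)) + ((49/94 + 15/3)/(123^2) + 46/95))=273371021389/161086582230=1.70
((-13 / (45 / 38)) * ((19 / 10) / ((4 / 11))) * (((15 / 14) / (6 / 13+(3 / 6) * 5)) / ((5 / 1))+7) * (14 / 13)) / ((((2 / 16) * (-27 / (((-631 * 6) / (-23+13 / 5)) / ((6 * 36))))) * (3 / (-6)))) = -868339292 / 3903795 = -222.43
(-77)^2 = 5929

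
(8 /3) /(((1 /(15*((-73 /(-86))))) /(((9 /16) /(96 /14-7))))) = -22995 /172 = -133.69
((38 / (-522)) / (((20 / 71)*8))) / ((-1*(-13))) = -1349 / 542880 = -0.00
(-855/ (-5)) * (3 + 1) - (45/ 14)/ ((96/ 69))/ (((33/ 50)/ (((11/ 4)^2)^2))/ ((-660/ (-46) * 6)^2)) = -122241719637/ 82432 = -1482940.12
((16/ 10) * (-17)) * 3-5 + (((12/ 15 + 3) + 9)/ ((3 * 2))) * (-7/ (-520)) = -84407/ 975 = -86.57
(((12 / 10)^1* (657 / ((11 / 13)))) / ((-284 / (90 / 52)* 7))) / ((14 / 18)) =-159651 / 153076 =-1.04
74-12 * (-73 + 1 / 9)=2846 / 3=948.67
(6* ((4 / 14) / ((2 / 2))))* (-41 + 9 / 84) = -3435 / 49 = -70.10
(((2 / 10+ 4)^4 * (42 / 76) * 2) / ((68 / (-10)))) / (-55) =4084101 / 4441250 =0.92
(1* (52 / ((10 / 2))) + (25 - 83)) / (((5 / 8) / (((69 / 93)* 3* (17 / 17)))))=-131376 / 775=-169.52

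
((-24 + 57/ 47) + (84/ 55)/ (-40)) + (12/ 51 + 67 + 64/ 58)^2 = 29198500081037/ 6282816650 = 4647.36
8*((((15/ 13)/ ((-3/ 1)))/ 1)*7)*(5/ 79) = -1400/ 1027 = -1.36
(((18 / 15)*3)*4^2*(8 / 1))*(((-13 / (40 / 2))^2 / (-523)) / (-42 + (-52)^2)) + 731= 63607313207 / 87014125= 731.00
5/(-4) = -5/4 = -1.25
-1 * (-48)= 48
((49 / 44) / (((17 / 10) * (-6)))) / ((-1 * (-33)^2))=245 / 2443716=0.00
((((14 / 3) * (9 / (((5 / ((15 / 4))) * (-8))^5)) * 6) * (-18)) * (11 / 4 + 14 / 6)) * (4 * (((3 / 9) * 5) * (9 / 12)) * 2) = 14007735 / 8388608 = 1.67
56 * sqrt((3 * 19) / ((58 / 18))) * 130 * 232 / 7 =24960 * sqrt(1653) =1014801.28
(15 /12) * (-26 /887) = -65 /1774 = -0.04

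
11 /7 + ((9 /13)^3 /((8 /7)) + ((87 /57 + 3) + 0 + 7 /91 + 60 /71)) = 1213254701 /165970168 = 7.31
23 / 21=1.10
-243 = -243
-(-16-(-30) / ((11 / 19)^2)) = -8894 / 121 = -73.50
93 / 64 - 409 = -26083 / 64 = -407.55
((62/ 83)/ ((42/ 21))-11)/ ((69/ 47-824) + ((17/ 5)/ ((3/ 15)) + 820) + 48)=-20727/ 121844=-0.17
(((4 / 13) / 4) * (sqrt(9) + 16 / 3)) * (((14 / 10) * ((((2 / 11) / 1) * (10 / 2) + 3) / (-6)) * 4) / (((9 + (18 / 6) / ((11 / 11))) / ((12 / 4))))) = -1505 / 2574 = -0.58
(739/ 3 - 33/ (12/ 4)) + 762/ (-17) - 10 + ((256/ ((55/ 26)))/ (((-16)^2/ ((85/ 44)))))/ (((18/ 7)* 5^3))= 1670915299/ 9256500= 180.51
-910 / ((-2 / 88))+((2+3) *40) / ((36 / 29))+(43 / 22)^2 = 40204.93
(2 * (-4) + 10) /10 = 1 /5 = 0.20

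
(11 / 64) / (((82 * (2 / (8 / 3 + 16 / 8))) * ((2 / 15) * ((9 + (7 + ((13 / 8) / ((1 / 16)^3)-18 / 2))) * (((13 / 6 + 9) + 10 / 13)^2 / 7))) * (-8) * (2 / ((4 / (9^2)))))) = -9295 / 11133697736448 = -0.00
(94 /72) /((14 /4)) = 47 /126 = 0.37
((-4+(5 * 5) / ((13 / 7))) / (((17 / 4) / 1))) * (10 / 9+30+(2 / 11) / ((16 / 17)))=1016513 / 14586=69.69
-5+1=-4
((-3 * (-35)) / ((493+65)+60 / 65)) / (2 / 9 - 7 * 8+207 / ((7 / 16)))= 4095 / 9097724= 0.00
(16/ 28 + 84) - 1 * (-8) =648/ 7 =92.57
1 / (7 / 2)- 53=-369 / 7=-52.71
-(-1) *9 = 9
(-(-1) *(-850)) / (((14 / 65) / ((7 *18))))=-497250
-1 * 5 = -5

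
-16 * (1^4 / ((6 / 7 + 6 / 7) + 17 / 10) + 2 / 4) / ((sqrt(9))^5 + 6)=-0.05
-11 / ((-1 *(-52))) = -0.21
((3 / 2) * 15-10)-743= -1461 / 2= -730.50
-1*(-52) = 52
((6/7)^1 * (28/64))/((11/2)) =3/44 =0.07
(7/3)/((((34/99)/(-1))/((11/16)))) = -2541/544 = -4.67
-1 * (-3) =3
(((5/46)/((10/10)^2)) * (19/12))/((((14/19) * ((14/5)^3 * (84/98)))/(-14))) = -225625/1298304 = -0.17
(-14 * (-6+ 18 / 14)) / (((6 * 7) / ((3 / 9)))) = 0.52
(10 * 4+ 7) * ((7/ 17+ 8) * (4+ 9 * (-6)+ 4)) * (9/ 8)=-1391247/ 68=-20459.51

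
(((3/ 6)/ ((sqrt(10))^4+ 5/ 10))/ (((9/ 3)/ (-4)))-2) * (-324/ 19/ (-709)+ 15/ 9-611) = 1222.66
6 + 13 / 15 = 103 / 15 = 6.87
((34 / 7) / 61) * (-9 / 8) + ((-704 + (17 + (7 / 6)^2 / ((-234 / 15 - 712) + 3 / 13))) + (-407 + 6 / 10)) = -1093.49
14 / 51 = 0.27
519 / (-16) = -519 / 16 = -32.44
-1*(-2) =2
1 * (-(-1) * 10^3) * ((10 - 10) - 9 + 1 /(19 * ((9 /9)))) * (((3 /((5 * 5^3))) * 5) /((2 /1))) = -2040 /19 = -107.37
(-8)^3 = -512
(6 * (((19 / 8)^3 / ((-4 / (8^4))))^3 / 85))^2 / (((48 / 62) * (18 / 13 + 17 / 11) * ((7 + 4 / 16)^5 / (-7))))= -317637506540616129184293428035584 / 62092888588975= -5115521499462254904.92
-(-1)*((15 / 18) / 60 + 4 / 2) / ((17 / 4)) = 145 / 306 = 0.47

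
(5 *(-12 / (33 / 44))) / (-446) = 40 / 223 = 0.18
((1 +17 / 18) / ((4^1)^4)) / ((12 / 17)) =0.01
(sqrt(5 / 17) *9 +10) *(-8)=-80 -72 *sqrt(85) / 17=-119.05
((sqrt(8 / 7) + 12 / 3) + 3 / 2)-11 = -11 / 2 + 2 * sqrt(14) / 7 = -4.43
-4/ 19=-0.21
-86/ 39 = -2.21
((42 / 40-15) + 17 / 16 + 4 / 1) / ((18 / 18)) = -8.89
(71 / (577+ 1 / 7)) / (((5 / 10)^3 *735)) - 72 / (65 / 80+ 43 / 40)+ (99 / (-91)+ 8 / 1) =-3250906702 / 104088075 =-31.23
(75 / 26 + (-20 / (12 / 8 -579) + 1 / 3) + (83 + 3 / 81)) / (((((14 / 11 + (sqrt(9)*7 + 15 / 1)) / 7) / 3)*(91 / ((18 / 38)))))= 4664299 / 18431140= 0.25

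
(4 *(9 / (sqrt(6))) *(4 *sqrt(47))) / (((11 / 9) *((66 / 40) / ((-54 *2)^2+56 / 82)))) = 688682880 *sqrt(282) / 4961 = 2331173.59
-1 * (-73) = 73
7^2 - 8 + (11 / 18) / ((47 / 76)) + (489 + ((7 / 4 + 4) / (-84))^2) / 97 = 8068576693 / 171564288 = 47.03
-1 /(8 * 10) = -1 /80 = -0.01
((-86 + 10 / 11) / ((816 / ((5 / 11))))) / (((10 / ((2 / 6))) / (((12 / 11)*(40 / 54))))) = -260 / 203643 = -0.00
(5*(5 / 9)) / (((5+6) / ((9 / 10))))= 5 / 22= 0.23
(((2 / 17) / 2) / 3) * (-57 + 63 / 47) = -872 / 799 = -1.09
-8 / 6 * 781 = -3124 / 3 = -1041.33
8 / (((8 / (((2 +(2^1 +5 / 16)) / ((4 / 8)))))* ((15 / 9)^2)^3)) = 50301 / 125000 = 0.40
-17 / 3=-5.67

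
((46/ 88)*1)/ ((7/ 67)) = 1541/ 308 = 5.00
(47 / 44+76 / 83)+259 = 953113 / 3652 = 260.98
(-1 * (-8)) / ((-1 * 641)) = -8 / 641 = -0.01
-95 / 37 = -2.57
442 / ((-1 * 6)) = -221 / 3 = -73.67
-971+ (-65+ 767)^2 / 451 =54883 / 451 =121.69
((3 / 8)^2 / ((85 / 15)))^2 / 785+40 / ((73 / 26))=966408654817 / 67834449920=14.25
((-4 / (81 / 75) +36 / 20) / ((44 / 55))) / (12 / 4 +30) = -257 / 3564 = -0.07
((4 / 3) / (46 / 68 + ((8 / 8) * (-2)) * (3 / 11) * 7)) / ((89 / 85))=-25432 / 62745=-0.41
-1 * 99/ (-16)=99/ 16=6.19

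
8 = 8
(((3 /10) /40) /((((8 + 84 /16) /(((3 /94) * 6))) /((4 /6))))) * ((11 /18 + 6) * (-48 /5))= -1428 /311375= -0.00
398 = 398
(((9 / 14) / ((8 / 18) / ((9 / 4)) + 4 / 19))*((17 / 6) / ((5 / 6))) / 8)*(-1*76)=-4473873 / 87920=-50.89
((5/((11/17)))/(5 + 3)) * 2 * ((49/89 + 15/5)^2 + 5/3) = 28829705/1045572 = 27.57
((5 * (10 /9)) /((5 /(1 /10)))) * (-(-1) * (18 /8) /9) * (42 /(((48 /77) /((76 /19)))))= 539 /72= 7.49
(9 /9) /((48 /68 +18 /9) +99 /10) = 170 /2143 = 0.08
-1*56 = -56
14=14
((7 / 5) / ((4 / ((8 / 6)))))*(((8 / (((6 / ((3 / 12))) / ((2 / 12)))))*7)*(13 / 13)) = 49 / 270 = 0.18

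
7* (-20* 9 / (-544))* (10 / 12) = 525 / 272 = 1.93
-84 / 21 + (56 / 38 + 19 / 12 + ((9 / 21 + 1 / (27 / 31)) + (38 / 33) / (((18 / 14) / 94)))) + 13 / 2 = 14429287 / 158004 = 91.32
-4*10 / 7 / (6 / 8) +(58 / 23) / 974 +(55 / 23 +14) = 2064028 / 235221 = 8.77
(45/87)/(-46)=-15/1334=-0.01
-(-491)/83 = 491/83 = 5.92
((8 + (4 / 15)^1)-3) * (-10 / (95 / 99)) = -54.88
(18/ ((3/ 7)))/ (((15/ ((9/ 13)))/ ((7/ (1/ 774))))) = 682668/ 65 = 10502.58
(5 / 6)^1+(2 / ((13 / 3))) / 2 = 83 / 78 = 1.06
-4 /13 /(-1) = 4 /13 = 0.31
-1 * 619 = -619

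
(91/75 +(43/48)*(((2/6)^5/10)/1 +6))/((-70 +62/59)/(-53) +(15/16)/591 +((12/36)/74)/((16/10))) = 87581667851293/17351352743400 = 5.05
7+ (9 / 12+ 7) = 59 / 4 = 14.75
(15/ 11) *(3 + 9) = 180/ 11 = 16.36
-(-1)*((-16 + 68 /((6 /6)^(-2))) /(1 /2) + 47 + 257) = 408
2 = 2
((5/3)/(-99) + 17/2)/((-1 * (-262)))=5039/155628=0.03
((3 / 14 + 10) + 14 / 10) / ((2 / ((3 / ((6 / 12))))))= 2439 / 70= 34.84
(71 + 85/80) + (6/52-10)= 62.18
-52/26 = -2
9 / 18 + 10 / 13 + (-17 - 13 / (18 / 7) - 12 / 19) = -47612 / 2223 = -21.42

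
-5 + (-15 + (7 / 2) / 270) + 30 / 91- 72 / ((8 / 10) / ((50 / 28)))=-1266209 / 7020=-180.37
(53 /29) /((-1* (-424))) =1 /232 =0.00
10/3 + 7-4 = 19/3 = 6.33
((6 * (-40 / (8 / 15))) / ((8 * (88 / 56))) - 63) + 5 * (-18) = -8307 / 44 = -188.80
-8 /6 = -4 /3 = -1.33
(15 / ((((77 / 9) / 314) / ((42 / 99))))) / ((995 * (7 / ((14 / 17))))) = 0.03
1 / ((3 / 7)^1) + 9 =34 / 3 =11.33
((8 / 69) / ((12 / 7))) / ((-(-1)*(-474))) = -7 / 49059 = -0.00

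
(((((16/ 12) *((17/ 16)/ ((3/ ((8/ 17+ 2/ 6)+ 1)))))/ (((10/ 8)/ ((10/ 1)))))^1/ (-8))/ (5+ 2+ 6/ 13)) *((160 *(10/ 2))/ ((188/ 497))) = -29720600/ 123093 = -241.45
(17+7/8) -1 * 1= 135/8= 16.88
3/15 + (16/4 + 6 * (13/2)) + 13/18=3953/90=43.92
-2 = -2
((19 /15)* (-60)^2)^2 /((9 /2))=4620800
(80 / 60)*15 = 20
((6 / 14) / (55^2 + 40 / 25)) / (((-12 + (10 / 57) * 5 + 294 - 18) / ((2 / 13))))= 855 / 10395750547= 0.00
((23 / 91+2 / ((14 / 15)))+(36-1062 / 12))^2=2510.45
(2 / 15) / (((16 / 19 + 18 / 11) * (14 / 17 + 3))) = 3553 / 252525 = 0.01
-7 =-7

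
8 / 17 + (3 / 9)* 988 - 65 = 13505 / 51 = 264.80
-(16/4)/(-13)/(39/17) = 68/507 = 0.13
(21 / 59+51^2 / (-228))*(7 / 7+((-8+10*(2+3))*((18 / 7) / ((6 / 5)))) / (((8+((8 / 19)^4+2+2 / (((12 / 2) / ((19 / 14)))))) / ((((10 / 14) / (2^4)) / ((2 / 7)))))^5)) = -16165507661322510623797967893554020597784314092041 / 1462681993583500521512924204824130064662388539392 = -11.05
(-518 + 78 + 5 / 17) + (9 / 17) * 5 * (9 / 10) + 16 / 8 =-14801 / 34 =-435.32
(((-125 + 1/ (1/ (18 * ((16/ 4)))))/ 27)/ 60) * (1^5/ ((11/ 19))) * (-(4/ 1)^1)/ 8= 1007/ 35640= 0.03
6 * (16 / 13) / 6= 16 / 13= 1.23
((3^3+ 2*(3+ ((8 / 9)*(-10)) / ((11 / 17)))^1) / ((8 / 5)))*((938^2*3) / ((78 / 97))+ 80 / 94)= 2742664725365 / 241956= 11335386.29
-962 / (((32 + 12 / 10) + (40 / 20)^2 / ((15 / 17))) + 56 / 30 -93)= 4810 / 267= 18.01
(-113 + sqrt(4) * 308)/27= 503/27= 18.63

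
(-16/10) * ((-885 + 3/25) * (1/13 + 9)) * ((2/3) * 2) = 27844224/1625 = 17134.91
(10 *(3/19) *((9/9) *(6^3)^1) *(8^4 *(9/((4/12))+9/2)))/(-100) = -41803776/95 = -440039.75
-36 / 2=-18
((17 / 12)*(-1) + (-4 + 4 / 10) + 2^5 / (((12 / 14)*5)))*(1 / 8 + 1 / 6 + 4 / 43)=19453 / 20640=0.94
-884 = -884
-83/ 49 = -1.69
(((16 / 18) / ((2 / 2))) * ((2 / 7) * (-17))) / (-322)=136 / 10143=0.01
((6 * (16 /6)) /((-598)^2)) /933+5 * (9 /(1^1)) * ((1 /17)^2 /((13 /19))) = 5485887211 /24105817437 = 0.23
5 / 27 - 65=-1750 / 27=-64.81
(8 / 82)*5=20 / 41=0.49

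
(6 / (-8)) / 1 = -3 / 4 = -0.75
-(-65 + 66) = -1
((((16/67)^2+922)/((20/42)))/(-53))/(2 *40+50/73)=-3172630881/7006655650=-0.45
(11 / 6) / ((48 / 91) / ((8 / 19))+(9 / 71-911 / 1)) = -6461 / 3205668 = -0.00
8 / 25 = 0.32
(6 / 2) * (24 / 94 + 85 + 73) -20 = 21374 / 47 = 454.77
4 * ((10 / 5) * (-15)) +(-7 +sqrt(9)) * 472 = -2008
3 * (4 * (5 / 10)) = 6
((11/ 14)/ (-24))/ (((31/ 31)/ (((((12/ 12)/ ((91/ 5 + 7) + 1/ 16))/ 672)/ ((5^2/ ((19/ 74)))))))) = -209/ 10552530240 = -0.00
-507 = -507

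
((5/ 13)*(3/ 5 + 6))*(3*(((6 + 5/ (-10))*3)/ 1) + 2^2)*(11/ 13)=38841/ 338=114.91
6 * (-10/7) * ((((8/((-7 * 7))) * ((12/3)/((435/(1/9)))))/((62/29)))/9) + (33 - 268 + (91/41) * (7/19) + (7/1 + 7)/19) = -156625890286/670931667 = -233.45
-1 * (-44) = 44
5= 5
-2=-2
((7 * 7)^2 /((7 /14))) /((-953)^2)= 4802 /908209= 0.01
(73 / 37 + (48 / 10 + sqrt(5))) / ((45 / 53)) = 10.61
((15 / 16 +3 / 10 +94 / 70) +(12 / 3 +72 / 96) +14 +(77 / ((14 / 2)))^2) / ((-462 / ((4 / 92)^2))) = -15941 / 27372576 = -0.00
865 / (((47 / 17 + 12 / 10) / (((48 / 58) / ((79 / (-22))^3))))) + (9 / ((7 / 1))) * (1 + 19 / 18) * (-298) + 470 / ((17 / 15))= -216036284727737 / 573397947493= -376.77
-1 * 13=-13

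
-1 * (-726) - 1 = 725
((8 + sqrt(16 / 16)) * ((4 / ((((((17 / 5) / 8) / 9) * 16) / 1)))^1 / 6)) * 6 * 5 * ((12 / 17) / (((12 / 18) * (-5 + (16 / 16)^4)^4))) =0.99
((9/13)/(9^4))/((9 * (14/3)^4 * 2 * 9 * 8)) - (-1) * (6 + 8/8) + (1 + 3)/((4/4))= 64076044033/5825094912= 11.00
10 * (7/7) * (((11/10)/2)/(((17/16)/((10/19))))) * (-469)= -412720/323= -1277.77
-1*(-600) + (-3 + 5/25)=2986/5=597.20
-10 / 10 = -1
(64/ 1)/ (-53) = -64/ 53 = -1.21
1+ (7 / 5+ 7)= 47 / 5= 9.40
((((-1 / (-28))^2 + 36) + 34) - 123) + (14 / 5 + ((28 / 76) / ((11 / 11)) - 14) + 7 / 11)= -51773531 / 819280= -63.19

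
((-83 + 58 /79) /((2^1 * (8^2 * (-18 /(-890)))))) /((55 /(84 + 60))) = -83.20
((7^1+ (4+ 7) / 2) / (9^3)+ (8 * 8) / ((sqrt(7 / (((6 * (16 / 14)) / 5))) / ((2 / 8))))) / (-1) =-64 * sqrt(15) / 35 - 25 / 1458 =-7.10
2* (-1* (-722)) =1444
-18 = -18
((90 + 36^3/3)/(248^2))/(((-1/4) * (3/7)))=-18249/7688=-2.37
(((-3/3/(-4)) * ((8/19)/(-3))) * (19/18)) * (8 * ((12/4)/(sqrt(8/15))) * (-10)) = 20 * sqrt(30)/9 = 12.17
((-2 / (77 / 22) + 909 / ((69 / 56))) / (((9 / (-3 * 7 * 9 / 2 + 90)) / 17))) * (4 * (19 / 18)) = -26456.13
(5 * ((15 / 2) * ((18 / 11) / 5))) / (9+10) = 135 / 209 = 0.65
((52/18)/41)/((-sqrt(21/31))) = -26 * sqrt(651)/7749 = -0.09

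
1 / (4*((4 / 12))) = 3 / 4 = 0.75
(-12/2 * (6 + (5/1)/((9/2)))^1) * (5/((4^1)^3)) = -10/3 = -3.33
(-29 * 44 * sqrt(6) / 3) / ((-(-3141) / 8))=-10208 * sqrt(6) / 9423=-2.65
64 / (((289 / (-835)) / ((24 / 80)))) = -16032 / 289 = -55.47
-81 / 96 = -27 / 32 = -0.84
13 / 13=1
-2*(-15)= 30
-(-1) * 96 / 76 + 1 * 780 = 14844 / 19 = 781.26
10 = 10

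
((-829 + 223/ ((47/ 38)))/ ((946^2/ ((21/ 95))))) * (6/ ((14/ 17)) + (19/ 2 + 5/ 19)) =-82960569/ 30368079544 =-0.00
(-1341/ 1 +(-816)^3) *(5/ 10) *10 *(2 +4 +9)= -40750487775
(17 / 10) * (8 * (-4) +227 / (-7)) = -7667 / 70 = -109.53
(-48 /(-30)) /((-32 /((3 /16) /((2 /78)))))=-117 /320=-0.37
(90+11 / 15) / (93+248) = 1361 / 5115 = 0.27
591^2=349281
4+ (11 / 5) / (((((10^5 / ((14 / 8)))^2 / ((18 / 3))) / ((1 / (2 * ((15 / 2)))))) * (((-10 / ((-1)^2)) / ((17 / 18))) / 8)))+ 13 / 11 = 2564999999899207 / 495000000000000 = 5.18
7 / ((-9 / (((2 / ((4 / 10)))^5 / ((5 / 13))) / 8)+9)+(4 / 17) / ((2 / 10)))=966875 / 1404401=0.69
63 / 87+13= 398 / 29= 13.72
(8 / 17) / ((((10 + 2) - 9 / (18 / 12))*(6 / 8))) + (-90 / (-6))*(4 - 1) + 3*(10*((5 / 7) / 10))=50602 / 1071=47.25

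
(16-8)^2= 64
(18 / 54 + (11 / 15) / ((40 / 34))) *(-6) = -287 / 50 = -5.74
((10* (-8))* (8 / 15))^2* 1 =16384 / 9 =1820.44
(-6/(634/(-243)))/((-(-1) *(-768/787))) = -191241/81152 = -2.36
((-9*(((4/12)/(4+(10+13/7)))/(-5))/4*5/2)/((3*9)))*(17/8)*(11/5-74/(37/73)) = -85561/319680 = -0.27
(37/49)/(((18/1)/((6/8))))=37/1176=0.03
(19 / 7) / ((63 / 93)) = 589 / 147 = 4.01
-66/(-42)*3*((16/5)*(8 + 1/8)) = 858/7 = 122.57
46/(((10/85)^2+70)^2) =1920983/204707378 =0.01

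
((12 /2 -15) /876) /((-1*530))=3 /154760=0.00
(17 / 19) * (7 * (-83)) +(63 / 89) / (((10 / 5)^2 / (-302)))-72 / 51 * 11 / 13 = -429379361 / 747422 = -574.48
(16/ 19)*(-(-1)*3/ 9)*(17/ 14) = 136/ 399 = 0.34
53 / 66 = 0.80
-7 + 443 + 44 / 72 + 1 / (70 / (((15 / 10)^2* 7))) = 157261 / 360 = 436.84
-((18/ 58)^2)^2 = -6561/ 707281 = -0.01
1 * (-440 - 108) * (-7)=3836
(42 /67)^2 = 0.39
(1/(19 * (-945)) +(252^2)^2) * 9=72408170177279/1995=36294822144.00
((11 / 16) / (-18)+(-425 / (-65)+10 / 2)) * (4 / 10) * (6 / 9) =43057 / 14040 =3.07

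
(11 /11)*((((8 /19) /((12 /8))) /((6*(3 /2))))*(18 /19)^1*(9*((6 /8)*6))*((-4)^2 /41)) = 6912 /14801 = 0.47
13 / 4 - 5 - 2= -15 / 4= -3.75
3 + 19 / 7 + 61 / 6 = 667 / 42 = 15.88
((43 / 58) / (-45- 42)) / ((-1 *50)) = 0.00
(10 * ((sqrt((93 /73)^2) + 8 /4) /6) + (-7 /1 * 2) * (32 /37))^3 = -156564673565273 /532031708727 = -294.28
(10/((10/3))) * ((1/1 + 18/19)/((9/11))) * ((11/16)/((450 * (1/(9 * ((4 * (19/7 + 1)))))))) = 58201/39900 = 1.46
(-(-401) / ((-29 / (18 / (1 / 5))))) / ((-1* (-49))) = -36090 / 1421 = -25.40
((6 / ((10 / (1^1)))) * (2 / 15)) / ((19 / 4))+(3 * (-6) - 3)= -9967 / 475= -20.98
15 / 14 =1.07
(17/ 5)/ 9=17/ 45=0.38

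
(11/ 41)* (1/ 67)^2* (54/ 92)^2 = 8019/ 389447684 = 0.00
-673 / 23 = -29.26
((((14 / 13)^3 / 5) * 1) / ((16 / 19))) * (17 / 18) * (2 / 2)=110789 / 395460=0.28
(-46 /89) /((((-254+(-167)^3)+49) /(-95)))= -0.00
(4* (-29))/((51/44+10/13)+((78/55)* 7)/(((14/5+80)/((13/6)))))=-13734864/259079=-53.01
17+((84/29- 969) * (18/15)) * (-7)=1179179/145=8132.27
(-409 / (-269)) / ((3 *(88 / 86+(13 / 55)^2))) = 53200675 / 113276169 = 0.47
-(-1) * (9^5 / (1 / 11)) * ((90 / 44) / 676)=2657205 / 1352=1965.39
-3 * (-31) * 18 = 1674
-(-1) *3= 3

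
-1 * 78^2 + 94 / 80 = -243313 / 40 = -6082.82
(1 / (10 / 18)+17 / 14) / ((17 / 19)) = 4009 / 1190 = 3.37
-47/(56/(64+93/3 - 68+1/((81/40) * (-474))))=-24360053/1075032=-22.66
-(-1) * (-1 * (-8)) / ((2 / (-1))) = -4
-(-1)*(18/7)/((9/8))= 16/7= 2.29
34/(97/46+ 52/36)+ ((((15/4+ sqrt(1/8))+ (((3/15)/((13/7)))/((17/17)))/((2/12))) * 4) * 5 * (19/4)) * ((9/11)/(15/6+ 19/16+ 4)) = 1140 * sqrt(2)/451+ 465876072/8624473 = 57.59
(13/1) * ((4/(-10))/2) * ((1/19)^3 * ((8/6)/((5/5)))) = -52/102885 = -0.00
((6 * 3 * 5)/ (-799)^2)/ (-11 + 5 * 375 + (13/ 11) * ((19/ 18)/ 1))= 17820/ 235773618919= 0.00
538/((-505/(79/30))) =-21251/7575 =-2.81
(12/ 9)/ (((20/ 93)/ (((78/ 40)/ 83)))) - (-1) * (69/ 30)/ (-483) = 24559/ 174300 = 0.14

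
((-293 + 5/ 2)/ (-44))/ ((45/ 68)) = 9.98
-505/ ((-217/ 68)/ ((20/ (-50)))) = -13736/ 217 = -63.30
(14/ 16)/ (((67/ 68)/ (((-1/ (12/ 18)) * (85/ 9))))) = -10115/ 804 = -12.58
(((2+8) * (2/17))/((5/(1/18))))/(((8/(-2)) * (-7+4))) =1/918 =0.00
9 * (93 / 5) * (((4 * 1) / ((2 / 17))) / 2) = 14229 / 5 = 2845.80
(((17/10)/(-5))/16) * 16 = -17/50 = -0.34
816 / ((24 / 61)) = 2074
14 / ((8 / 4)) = 7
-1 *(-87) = 87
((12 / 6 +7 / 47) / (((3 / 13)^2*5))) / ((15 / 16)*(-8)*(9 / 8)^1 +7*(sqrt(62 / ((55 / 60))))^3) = 363501424 / 80933703853329 +166886207488*sqrt(2046) / 3642016673399805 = 0.00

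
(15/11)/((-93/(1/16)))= -5/5456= -0.00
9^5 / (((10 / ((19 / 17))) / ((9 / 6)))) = 3365793 / 340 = 9899.39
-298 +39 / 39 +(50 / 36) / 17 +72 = -68825 / 306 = -224.92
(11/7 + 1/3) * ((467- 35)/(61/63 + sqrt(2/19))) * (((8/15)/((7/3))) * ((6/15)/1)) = 192264192/2196635- 1492992 * sqrt(38)/313805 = 58.20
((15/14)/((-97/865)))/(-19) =12975/25802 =0.50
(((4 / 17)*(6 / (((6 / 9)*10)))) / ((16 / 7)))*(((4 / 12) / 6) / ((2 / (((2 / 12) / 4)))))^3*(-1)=-7 / 48731258880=-0.00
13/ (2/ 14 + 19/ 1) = 91/ 134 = 0.68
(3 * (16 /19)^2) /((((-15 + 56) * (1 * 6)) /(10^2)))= 12800 /14801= 0.86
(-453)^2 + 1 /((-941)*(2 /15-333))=964156633332 /4698413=205209.00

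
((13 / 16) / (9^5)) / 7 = 13 / 6613488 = 0.00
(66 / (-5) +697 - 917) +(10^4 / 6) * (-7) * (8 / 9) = -1431482 / 135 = -10603.57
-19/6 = -3.17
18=18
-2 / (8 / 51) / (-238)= 3 / 56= 0.05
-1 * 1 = -1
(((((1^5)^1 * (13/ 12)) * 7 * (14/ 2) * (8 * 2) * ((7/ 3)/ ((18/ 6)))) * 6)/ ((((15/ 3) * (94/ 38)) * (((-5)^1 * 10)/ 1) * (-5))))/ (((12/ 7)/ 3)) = 593047/ 264375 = 2.24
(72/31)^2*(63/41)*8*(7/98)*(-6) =-1119744/39401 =-28.42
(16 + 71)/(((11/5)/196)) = 85260/11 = 7750.91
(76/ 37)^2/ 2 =2888/ 1369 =2.11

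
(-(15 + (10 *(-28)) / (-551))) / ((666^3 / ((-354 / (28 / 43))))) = 21678665 / 759593198448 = 0.00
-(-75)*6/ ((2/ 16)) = 3600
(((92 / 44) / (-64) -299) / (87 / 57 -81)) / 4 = 3999861 / 4252160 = 0.94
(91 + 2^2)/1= 95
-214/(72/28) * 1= -749/9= -83.22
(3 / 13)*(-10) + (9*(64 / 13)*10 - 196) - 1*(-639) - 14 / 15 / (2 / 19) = 170606 / 195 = 874.90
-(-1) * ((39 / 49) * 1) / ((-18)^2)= 13 / 5292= 0.00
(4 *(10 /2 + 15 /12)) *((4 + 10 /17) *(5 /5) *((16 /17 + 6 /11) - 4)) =-916500 /3179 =-288.30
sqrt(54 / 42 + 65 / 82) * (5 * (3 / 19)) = 15 * sqrt(684782) / 10906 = 1.14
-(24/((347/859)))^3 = -8762201104896/41781923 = -209712.73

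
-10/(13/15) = -150/13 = -11.54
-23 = -23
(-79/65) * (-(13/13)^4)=79/65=1.22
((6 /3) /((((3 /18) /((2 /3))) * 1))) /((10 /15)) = 12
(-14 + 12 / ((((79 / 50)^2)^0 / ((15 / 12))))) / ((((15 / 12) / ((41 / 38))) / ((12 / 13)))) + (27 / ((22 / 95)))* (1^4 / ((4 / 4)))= 3189423 / 27170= 117.39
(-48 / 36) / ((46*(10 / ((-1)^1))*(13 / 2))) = 2 / 4485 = 0.00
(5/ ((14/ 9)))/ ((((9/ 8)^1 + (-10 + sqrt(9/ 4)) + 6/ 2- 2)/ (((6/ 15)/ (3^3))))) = -8/ 1071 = -0.01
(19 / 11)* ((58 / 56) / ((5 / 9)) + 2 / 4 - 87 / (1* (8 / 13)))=-739537 / 3080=-240.11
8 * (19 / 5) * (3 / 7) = 456 / 35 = 13.03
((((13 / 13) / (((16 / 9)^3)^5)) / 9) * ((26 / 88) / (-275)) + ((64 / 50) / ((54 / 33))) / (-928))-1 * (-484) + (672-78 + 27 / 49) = 38485049351100729172047149587 / 35682205756249057662074880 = 1078.55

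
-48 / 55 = -0.87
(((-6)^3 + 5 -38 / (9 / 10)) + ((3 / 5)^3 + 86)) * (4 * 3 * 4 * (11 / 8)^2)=-11366861 / 750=-15155.81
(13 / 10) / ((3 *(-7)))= -13 / 210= -0.06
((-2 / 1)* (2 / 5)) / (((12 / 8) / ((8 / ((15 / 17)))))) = -1088 / 225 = -4.84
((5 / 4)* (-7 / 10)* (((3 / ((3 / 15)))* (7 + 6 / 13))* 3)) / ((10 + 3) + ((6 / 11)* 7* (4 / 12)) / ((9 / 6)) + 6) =-14.80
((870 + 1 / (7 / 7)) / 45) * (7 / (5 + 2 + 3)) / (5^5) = 6097 / 1406250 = 0.00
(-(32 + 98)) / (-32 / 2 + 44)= -65 / 14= -4.64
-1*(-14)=14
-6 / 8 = -3 / 4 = -0.75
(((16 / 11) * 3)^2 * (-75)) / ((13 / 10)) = -1728000 / 1573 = -1098.54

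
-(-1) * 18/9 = 2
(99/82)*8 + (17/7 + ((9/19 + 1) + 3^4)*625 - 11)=281086553/5453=51547.14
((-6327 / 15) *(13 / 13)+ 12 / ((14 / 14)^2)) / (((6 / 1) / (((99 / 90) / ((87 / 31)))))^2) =-79419923 / 45414000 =-1.75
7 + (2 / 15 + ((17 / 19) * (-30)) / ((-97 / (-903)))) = -6710749 / 27645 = -242.75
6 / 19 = 0.32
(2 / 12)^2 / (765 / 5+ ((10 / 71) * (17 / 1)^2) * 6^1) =71 / 1015308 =0.00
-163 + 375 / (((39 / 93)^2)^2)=341664932 / 28561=11962.64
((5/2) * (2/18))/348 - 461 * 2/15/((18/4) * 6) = -2.28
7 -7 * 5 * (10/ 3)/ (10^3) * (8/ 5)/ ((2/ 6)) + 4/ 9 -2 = 1099/ 225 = 4.88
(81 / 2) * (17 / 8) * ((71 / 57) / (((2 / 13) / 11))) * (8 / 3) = 1553409 / 76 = 20439.59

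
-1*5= -5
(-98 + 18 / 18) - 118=-215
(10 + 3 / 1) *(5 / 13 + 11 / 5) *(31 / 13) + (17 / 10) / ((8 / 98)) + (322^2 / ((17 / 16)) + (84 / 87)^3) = 21061150648209 / 215598760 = 97686.79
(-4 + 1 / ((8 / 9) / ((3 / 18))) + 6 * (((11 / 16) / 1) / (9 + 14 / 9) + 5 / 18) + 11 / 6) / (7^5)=17 / 3649520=0.00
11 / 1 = 11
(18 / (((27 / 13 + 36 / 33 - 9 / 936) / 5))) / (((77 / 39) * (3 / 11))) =1338480 / 25291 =52.92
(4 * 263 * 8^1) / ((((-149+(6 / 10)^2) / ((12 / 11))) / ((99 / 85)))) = -1136160 / 15793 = -71.94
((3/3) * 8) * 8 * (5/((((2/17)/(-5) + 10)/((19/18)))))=16150/477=33.86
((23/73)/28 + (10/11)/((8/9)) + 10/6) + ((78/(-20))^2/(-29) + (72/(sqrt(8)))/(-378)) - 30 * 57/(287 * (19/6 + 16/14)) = 288003173617/362906936700 - sqrt(2)/21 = 0.73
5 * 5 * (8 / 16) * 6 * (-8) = -600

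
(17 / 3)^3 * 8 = 39304 / 27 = 1455.70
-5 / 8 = -0.62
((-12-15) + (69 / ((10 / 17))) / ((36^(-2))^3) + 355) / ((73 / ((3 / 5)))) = 3830048525112 / 1825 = 2098656726.09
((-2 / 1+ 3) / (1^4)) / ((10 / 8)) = 4 / 5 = 0.80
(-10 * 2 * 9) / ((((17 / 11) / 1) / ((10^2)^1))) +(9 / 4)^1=-791847 / 68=-11644.81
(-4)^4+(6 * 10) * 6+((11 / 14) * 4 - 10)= 4264 / 7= 609.14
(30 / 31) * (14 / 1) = 420 / 31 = 13.55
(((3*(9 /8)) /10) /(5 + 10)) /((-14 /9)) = -81 /5600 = -0.01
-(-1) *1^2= 1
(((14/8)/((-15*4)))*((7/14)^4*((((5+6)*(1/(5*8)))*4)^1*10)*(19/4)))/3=-1463/46080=-0.03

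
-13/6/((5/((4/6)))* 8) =-13/360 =-0.04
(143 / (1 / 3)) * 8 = 3432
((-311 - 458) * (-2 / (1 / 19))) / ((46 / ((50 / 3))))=730550 / 69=10587.68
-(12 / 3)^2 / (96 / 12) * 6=-12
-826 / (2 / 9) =-3717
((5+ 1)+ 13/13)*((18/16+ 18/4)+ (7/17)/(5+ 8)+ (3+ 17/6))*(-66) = -4692611/884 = -5308.38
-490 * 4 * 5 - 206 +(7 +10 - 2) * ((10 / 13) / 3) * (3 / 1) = -129928 / 13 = -9994.46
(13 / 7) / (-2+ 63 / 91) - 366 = -43723 / 119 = -367.42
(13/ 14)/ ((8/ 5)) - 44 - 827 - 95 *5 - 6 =-151359/ 112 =-1351.42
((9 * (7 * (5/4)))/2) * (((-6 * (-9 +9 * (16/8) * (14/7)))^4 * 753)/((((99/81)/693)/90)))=1042080260753945700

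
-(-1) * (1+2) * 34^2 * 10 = 34680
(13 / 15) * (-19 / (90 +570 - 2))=-247 / 9870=-0.03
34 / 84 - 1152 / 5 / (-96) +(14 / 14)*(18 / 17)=13793 / 3570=3.86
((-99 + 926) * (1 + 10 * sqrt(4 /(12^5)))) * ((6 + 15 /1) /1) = 28945 * sqrt(3) /72 + 17367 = 18063.31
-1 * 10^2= -100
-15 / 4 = -3.75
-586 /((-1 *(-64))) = -293 /32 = -9.16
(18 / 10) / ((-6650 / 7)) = -9 / 4750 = -0.00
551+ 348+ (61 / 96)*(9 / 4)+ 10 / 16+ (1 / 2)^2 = 901.30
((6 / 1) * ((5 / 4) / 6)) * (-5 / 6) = -25 / 24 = -1.04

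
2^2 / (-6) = -2 / 3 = -0.67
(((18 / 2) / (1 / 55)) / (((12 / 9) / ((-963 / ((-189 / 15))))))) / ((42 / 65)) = 43912.31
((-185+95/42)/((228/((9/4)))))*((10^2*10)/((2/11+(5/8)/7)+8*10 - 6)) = -21106250/869269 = -24.28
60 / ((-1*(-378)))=0.16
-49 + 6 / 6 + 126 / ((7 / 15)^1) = 222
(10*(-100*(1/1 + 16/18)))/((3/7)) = -119000/27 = -4407.41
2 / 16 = 1 / 8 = 0.12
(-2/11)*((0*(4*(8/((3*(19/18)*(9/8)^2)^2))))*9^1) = 0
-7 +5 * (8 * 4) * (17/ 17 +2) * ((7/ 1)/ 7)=473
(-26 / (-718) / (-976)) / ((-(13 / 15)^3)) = 3375 / 59214896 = 0.00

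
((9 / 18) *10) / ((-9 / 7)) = -35 / 9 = -3.89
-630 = -630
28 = 28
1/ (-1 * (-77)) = 1/ 77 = 0.01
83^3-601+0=571186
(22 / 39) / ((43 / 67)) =1474 / 1677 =0.88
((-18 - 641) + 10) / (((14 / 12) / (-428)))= 1666632 / 7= 238090.29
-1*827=-827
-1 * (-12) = 12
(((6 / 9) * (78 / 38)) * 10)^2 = 67600 / 361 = 187.26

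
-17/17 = -1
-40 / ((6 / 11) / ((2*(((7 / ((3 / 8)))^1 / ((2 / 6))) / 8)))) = -3080 / 3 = -1026.67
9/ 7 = 1.29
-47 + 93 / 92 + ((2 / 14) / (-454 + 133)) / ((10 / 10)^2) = -9507149 / 206724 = -45.99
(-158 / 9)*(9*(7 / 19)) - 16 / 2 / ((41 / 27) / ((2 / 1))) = -68.75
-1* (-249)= 249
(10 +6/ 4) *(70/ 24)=33.54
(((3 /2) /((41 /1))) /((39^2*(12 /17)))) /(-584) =-17 /291350592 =-0.00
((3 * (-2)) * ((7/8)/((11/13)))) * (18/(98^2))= -351/30184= -0.01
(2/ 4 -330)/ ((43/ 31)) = -20429/ 86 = -237.55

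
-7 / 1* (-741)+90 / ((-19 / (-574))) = 150213 / 19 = 7905.95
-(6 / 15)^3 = -8 / 125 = -0.06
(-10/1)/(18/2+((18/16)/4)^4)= -2097152/1888749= -1.11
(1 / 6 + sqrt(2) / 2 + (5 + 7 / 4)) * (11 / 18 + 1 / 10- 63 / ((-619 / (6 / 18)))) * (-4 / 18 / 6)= -1722499 / 9025020- 20753 * sqrt(2) / 1504170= -0.21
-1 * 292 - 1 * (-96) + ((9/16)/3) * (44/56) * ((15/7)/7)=-2150801/10976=-195.95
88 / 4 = 22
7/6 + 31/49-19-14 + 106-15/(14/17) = 8318/147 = 56.59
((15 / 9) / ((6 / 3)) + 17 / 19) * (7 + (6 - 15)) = -197 / 57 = -3.46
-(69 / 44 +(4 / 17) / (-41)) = -47917 / 30668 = -1.56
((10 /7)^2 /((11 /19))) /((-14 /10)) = -9500 /3773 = -2.52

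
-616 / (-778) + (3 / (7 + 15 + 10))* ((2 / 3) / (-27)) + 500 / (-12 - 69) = -2713999 / 504144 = -5.38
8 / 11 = 0.73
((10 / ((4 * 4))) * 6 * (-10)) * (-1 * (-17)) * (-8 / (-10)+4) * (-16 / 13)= 48960 / 13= 3766.15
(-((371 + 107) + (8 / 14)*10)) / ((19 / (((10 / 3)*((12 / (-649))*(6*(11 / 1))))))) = 812640 / 7847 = 103.56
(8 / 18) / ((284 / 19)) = 19 / 639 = 0.03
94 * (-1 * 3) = -282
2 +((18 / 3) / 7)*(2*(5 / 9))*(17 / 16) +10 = 1093 / 84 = 13.01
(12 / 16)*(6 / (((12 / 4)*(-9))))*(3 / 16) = -1 / 32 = -0.03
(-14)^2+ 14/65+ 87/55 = 28285/143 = 197.80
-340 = -340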